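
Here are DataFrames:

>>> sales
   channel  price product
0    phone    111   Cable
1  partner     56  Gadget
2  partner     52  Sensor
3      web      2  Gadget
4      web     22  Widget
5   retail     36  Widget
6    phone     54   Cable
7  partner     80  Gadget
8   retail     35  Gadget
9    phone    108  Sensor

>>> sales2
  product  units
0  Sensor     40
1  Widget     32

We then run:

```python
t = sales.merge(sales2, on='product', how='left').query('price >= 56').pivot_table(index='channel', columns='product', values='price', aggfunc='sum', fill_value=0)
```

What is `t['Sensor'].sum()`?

merge on 'product' (how='left') → 10 rows:
   channel  price product  units
0    phone    111   Cable    NaN
1  partner     56  Gadget    NaN
2  partner     52  Sensor   40.0
3      web      2  Gadget    NaN
4      web     22  Widget   32.0
5   retail     36  Widget   32.0
6    phone     54   Cable    NaN
7  partner     80  Gadget    NaN
8   retail     35  Gadget    NaN
9    phone    108  Sensor   40.0
filter rows where price >= 56:
   channel  price product  units
0    phone    111   Cable    NaN
1  partner     56  Gadget    NaN
7  partner     80  Gadget    NaN
9    phone    108  Sensor   40.0
pivot: rows=channel, cols=product, sum(price):
product  Cable  Gadget  Sensor
channel                       
partner      0     136       0
phone      111       0     108

108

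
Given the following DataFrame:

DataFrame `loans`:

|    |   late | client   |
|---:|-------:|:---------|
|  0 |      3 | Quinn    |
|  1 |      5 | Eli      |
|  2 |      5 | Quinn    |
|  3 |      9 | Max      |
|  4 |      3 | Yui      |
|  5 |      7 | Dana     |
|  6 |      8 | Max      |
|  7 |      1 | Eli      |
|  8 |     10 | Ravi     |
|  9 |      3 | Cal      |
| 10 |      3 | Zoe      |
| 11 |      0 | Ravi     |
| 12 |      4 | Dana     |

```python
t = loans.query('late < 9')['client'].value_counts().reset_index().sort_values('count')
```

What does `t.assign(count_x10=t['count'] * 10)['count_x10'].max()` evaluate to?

20

filter rows where late < 9:
    late client
0      3  Quinn
1      5    Eli
2      5  Quinn
4      3    Yui
5      7   Dana
6      8    Max
7      1    Eli
9      3    Cal
10     3    Zoe
11     0   Ravi
12     4   Dana
value_counts of client:
client
Quinn    2
Eli      2
Dana     2
Yui      1
Max      1
Cal      1
Zoe      1
Ravi     1
Name: count, dtype: int64
reset_index():
  client  count
0  Quinn      2
1    Eli      2
2   Dana      2
3    Yui      1
4    Max      1
5    Cal      1
6    Zoe      1
7   Ravi      1
sort by count:
  client  count
3    Yui      1
4    Max      1
5    Cal      1
6    Zoe      1
7   Ravi      1
0  Quinn      2
1    Eli      2
2   Dana      2
add column count_x10 = t['count'] * 10:
  client  count  count_x10
3    Yui      1         10
4    Max      1         10
5    Cal      1         10
6    Zoe      1         10
7   Ravi      1         10
0  Quinn      2         20
1    Eli      2         20
2   Dana      2         20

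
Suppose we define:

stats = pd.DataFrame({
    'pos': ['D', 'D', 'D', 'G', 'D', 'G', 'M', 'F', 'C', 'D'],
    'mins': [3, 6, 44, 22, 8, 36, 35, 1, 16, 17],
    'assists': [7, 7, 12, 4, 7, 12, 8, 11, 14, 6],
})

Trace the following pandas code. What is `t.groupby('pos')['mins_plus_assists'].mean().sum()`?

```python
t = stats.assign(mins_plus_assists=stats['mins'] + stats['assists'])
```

145.4

add column mins_plus_assists = stats['mins'] + stats['assists']:
  pos  mins  assists  mins_plus_assists
0   D     3        7                 10
1   D     6        7                 13
2   D    44       12                 56
3   G    22        4                 26
4   D     8        7                 15
5   G    36       12                 48
6   M    35        8                 43
7   F     1       11                 12
8   C    16       14                 30
9   D    17        6                 23
group by pos, mean of mins_plus_assists:
pos
C    30.0
D    23.4
F    12.0
G    37.0
M    43.0
Name: mins_plus_assists, dtype: float64
sum of the resulting series → 145.4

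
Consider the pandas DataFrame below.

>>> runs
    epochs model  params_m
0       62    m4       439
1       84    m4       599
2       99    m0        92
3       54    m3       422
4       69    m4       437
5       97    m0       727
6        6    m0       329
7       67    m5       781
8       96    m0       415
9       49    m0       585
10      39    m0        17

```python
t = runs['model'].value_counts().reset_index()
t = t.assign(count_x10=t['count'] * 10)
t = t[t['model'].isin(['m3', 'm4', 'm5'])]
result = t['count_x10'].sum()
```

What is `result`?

50

value_counts of model:
model
m0    6
m4    3
m3    1
m5    1
Name: count, dtype: int64
reset_index():
  model  count
0    m0      6
1    m4      3
2    m3      1
3    m5      1
add column count_x10 = t['count'] * 10:
  model  count  count_x10
0    m0      6         60
1    m4      3         30
2    m3      1         10
3    m5      1         10
filter rows where model in ['m3', 'm4', 'm5']:
  model  count  count_x10
1    m4      3         30
2    m3      1         10
3    m5      1         10
Finally, sum of column 'count_x10' = 50.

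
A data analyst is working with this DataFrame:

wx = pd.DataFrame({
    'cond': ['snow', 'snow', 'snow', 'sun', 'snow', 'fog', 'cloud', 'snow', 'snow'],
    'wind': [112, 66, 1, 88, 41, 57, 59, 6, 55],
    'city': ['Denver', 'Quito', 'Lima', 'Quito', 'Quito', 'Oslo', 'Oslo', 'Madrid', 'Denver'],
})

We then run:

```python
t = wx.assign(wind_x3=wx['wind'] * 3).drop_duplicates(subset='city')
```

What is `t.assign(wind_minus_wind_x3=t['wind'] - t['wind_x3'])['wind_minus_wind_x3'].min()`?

add column wind_x3 = wx['wind'] * 3:
    cond  wind    city  wind_x3
0   snow   112  Denver      336
1   snow    66   Quito      198
2   snow     1    Lima        3
3    sun    88   Quito      264
4   snow    41   Quito      123
5    fog    57    Oslo      171
6  cloud    59    Oslo      177
7   snow     6  Madrid       18
8   snow    55  Denver      165
drop duplicate city (keep=first):
   cond  wind    city  wind_x3
0  snow   112  Denver      336
1  snow    66   Quito      198
2  snow     1    Lima        3
5   fog    57    Oslo      171
7  snow     6  Madrid       18
add column wind_minus_wind_x3 = t['wind'] - t['wind_x3']:
   cond  wind    city  wind_x3  wind_minus_wind_x3
0  snow   112  Denver      336                -224
1  snow    66   Quito      198                -132
2  snow     1    Lima        3                  -2
5   fog    57    Oslo      171                -114
7  snow     6  Madrid       18                 -12
Finally, min of column 'wind_minus_wind_x3' = -224.

-224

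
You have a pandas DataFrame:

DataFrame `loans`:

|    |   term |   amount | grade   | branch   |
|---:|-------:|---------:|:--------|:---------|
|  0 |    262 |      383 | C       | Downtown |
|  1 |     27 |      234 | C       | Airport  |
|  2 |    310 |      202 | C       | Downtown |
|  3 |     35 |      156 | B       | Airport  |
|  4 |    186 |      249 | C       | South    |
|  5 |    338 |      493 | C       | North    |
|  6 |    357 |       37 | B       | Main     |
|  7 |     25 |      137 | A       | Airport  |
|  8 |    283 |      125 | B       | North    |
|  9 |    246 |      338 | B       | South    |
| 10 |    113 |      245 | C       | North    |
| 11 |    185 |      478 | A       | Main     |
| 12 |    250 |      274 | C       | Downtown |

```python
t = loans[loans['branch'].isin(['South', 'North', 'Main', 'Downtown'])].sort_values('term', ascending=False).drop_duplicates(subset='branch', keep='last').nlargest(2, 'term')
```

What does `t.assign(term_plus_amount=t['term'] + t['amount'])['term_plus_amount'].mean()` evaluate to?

filter rows where branch in ['South', 'North', 'Main', 'Downtown']:
    term  amount grade    branch
0    262     383     C  Downtown
2    310     202     C  Downtown
4    186     249     C     South
5    338     493     C     North
6    357      37     B      Main
8    283     125     B     North
9    246     338     B     South
10   113     245     C     North
11   185     478     A      Main
12   250     274     C  Downtown
sort by term descending:
    term  amount grade    branch
6    357      37     B      Main
5    338     493     C     North
2    310     202     C  Downtown
8    283     125     B     North
0    262     383     C  Downtown
12   250     274     C  Downtown
9    246     338     B     South
4    186     249     C     South
11   185     478     A      Main
10   113     245     C     North
drop duplicate branch (keep=last):
    term  amount grade    branch
12   250     274     C  Downtown
4    186     249     C     South
11   185     478     A      Main
10   113     245     C     North
take 2 rows with largest term:
    term  amount grade    branch
12   250     274     C  Downtown
4    186     249     C     South
add column term_plus_amount = t['term'] + t['amount']:
    term  amount grade    branch  term_plus_amount
12   250     274     C  Downtown               524
4    186     249     C     South               435
Taking the mean of column 'term_plus_amount' gives 479.5.

479.5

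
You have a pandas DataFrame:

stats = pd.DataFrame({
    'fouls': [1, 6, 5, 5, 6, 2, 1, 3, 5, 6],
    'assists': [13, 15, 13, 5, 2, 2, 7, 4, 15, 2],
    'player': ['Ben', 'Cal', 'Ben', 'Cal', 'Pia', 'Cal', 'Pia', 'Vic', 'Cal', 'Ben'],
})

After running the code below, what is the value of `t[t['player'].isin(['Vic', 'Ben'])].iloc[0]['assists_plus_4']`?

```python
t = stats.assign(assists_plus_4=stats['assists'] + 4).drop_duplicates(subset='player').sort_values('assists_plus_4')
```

add column assists_plus_4 = stats['assists'] + 4:
   fouls  assists player  assists_plus_4
0      1       13    Ben              17
1      6       15    Cal              19
2      5       13    Ben              17
3      5        5    Cal               9
4      6        2    Pia               6
5      2        2    Cal               6
6      1        7    Pia              11
7      3        4    Vic               8
8      5       15    Cal              19
9      6        2    Ben               6
drop duplicate player (keep=first):
   fouls  assists player  assists_plus_4
0      1       13    Ben              17
1      6       15    Cal              19
4      6        2    Pia               6
7      3        4    Vic               8
sort by assists_plus_4:
   fouls  assists player  assists_plus_4
4      6        2    Pia               6
7      3        4    Vic               8
0      1       13    Ben              17
1      6       15    Cal              19
filter rows where player in ['Vic', 'Ben']:
   fouls  assists player  assists_plus_4
7      3        4    Vic               8
0      1       13    Ben              17

8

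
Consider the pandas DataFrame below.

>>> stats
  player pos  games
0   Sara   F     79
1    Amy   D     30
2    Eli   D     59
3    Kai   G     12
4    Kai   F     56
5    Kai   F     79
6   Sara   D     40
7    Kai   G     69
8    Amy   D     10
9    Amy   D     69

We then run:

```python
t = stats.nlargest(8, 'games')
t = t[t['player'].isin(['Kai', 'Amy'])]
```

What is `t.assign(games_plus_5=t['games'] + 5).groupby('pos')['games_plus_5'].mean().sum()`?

take 8 rows with largest games:
  player pos  games
0   Sara   F     79
5    Kai   F     79
7    Kai   G     69
9    Amy   D     69
2    Eli   D     59
4    Kai   F     56
6   Sara   D     40
1    Amy   D     30
filter rows where player in ['Kai', 'Amy']:
  player pos  games
5    Kai   F     79
7    Kai   G     69
9    Amy   D     69
4    Kai   F     56
1    Amy   D     30
add column games_plus_5 = t['games'] + 5:
  player pos  games  games_plus_5
5    Kai   F     79            84
7    Kai   G     69            74
9    Amy   D     69            74
4    Kai   F     56            61
1    Amy   D     30            35
group by pos, mean of games_plus_5:
pos
D    54.5
F    72.5
G    74.0
Name: games_plus_5, dtype: float64
Then the sum of the resulting series: 201.0

201.0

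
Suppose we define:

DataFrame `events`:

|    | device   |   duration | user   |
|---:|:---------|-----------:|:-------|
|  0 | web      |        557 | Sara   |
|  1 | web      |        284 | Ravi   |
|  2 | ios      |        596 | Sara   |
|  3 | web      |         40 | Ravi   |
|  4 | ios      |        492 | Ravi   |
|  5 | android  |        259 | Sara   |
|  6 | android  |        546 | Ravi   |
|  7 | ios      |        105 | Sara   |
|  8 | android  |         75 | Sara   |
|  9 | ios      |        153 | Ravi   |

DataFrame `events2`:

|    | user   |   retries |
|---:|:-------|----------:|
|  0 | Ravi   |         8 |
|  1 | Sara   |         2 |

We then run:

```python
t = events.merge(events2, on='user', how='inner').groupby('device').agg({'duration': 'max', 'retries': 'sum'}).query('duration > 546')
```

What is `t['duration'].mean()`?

576.5

merge on 'user' (how='inner') → 10 rows:
    device  duration  user  retries
0      web       557  Sara        2
1      web       284  Ravi        8
2      ios       596  Sara        2
3      web        40  Ravi        8
4      ios       492  Ravi        8
5  android       259  Sara        2
6  android       546  Ravi        8
7      ios       105  Sara        2
8  android        75  Sara        2
9      ios       153  Ravi        8
group by device: max(duration), sum(retries):
         duration  retries
device                    
android       546       12
ios           596       20
web           557       18
filter rows where duration > 546:
        duration  retries
device                   
ios          596       20
web          557       18
Reading off the mean of column 'duration', we get 576.5.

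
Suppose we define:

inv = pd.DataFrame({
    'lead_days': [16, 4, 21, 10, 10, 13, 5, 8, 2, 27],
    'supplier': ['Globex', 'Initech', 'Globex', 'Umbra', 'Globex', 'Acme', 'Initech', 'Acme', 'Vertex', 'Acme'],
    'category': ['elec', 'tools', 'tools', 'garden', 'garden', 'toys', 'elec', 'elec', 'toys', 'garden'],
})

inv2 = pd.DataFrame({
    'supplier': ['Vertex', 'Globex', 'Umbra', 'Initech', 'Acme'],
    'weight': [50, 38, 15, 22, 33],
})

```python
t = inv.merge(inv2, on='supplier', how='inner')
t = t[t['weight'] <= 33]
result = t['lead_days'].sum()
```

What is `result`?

merge on 'supplier' (how='inner') → 10 rows:
   lead_days supplier category  weight
0         16   Globex     elec      38
1          4  Initech    tools      22
2         21   Globex    tools      38
3         10    Umbra   garden      15
4         10   Globex   garden      38
5         13     Acme     toys      33
6          5  Initech     elec      22
7          8     Acme     elec      33
8          2   Vertex     toys      50
9         27     Acme   garden      33
filter rows where weight <= 33:
   lead_days supplier category  weight
1          4  Initech    tools      22
3         10    Umbra   garden      15
5         13     Acme     toys      33
6          5  Initech     elec      22
7          8     Acme     elec      33
9         27     Acme   garden      33
Finally, sum of column 'lead_days' = 67.

67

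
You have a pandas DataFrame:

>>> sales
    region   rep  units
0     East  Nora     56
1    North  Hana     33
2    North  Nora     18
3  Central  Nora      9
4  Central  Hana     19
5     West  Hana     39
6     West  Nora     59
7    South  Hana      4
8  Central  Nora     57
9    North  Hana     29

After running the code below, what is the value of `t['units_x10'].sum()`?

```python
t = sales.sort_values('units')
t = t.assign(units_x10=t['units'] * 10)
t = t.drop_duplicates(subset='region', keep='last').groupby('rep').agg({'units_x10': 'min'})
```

sort by units:
    region   rep  units
7    South  Hana      4
3  Central  Nora      9
2    North  Nora     18
4  Central  Hana     19
9    North  Hana     29
1    North  Hana     33
5     West  Hana     39
0     East  Nora     56
8  Central  Nora     57
6     West  Nora     59
add column units_x10 = t['units'] * 10:
    region   rep  units  units_x10
7    South  Hana      4         40
3  Central  Nora      9         90
2    North  Nora     18        180
4  Central  Hana     19        190
9    North  Hana     29        290
1    North  Hana     33        330
5     West  Hana     39        390
0     East  Nora     56        560
8  Central  Nora     57        570
6     West  Nora     59        590
drop duplicate region (keep=last):
    region   rep  units  units_x10
7    South  Hana      4         40
1    North  Hana     33        330
0     East  Nora     56        560
8  Central  Nora     57        570
6     West  Nora     59        590
group by rep, min of units_x10:
      units_x10
rep            
Hana         40
Nora        560
Taking the sum of column 'units_x10' gives 600.

600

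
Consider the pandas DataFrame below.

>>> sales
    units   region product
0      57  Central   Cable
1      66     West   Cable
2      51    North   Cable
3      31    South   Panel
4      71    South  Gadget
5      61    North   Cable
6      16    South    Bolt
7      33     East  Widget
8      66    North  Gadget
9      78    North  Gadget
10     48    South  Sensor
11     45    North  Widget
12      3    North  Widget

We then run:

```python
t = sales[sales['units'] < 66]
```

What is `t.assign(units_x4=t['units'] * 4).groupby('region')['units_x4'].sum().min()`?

132

filter rows where units < 66:
    units   region product
0      57  Central   Cable
2      51    North   Cable
3      31    South   Panel
5      61    North   Cable
6      16    South    Bolt
7      33     East  Widget
10     48    South  Sensor
11     45    North  Widget
12      3    North  Widget
add column units_x4 = t['units'] * 4:
    units   region product  units_x4
0      57  Central   Cable       228
2      51    North   Cable       204
3      31    South   Panel       124
5      61    North   Cable       244
6      16    South    Bolt        64
7      33     East  Widget       132
10     48    South  Sensor       192
11     45    North  Widget       180
12      3    North  Widget        12
group by region, sum of units_x4:
region
Central    228
East       132
North      640
South      380
Name: units_x4, dtype: int64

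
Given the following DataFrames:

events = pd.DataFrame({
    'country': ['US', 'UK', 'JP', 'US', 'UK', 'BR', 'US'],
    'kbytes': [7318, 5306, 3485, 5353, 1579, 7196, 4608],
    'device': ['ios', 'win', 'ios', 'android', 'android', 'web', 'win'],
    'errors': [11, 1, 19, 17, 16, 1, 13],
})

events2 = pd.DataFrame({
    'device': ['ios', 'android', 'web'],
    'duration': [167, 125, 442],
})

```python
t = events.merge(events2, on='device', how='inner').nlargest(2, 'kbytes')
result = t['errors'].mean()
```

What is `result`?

merge on 'device' (how='inner') → 5 rows:
  country  kbytes   device  errors  duration
0      US    7318      ios      11       167
1      JP    3485      ios      19       167
2      US    5353  android      17       125
3      UK    1579  android      16       125
4      BR    7196      web       1       442
take 2 rows with largest kbytes:
  country  kbytes device  errors  duration
0      US    7318    ios      11       167
4      BR    7196    web       1       442
Taking the mean of column 'errors' gives 6.0.

6.0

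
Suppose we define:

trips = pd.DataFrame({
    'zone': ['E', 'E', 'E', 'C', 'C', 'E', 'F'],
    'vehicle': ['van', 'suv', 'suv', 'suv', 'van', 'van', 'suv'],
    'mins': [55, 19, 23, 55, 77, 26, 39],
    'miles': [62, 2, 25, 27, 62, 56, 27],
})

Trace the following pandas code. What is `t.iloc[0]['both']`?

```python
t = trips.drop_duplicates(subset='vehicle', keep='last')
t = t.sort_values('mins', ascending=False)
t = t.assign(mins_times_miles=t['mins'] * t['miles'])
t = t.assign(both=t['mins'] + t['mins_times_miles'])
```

drop duplicate vehicle (keep=last):
  zone vehicle  mins  miles
5    E     van    26     56
6    F     suv    39     27
sort by mins descending:
  zone vehicle  mins  miles
6    F     suv    39     27
5    E     van    26     56
add column mins_times_miles = t['mins'] * t['miles']:
  zone vehicle  mins  miles  mins_times_miles
6    F     suv    39     27              1053
5    E     van    26     56              1456
add column both = t['mins'] + t['mins_times_miles']:
  zone vehicle  mins  miles  mins_times_miles  both
6    F     suv    39     27              1053  1092
5    E     van    26     56              1456  1482
Finally, value at position 0, column 'both' = 1092.

1092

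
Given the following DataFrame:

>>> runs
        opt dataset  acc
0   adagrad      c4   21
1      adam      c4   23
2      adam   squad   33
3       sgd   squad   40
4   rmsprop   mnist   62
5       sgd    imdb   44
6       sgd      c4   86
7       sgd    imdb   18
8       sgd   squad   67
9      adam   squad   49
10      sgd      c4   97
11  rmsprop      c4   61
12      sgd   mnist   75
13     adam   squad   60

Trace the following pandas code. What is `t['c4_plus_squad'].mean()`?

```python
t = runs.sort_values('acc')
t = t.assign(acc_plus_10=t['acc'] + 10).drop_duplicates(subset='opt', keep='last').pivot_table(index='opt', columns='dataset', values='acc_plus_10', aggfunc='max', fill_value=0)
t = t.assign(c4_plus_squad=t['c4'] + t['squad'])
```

52.0

sort by acc:
        opt dataset  acc
7       sgd    imdb   18
0   adagrad      c4   21
1      adam      c4   23
2      adam   squad   33
3       sgd   squad   40
5       sgd    imdb   44
9      adam   squad   49
13     adam   squad   60
11  rmsprop      c4   61
4   rmsprop   mnist   62
8       sgd   squad   67
12      sgd   mnist   75
6       sgd      c4   86
10      sgd      c4   97
add column acc_plus_10 = t['acc'] + 10:
        opt dataset  acc  acc_plus_10
7       sgd    imdb   18           28
0   adagrad      c4   21           31
1      adam      c4   23           33
2      adam   squad   33           43
3       sgd   squad   40           50
5       sgd    imdb   44           54
9      adam   squad   49           59
13     adam   squad   60           70
11  rmsprop      c4   61           71
4   rmsprop   mnist   62           72
8       sgd   squad   67           77
12      sgd   mnist   75           85
6       sgd      c4   86           96
10      sgd      c4   97          107
drop duplicate opt (keep=last):
        opt dataset  acc  acc_plus_10
0   adagrad      c4   21           31
13     adam   squad   60           70
4   rmsprop   mnist   62           72
10      sgd      c4   97          107
pivot: rows=opt, cols=dataset, max(acc_plus_10):
dataset   c4  mnist  squad
opt                       
adagrad   31      0      0
adam       0      0     70
rmsprop    0     72      0
sgd      107      0      0
add column c4_plus_squad = t['c4'] + t['squad']:
dataset   c4  mnist  squad  c4_plus_squad
opt                                      
adagrad   31      0      0             31
adam       0      0     70             70
rmsprop    0     72      0              0
sgd      107      0      0            107
So mean() = 52.0.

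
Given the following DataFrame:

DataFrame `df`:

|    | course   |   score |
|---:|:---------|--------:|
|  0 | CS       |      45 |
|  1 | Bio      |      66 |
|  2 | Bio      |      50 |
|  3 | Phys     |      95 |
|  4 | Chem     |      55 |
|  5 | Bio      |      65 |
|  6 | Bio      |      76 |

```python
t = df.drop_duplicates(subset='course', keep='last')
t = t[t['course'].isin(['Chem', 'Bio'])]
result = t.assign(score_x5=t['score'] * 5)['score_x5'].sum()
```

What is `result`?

655

drop duplicate course (keep=last):
  course  score
0     CS     45
3   Phys     95
4   Chem     55
6    Bio     76
filter rows where course in ['Chem', 'Bio']:
  course  score
4   Chem     55
6    Bio     76
add column score_x5 = t['score'] * 5:
  course  score  score_x5
4   Chem     55       275
6    Bio     76       380
So sum() = 655.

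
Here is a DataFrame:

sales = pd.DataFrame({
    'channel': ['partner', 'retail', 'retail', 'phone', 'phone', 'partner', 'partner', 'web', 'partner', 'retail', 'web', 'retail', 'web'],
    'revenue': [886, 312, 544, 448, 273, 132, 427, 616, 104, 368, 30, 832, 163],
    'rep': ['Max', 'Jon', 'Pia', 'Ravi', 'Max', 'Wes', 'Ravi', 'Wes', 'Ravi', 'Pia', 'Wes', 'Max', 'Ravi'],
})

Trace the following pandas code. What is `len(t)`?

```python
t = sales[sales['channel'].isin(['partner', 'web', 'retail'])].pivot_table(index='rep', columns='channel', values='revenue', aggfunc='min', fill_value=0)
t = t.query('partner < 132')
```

filter rows where channel in ['partner', 'web', 'retail']:
    channel  revenue   rep
0   partner      886   Max
1    retail      312   Jon
2    retail      544   Pia
5   partner      132   Wes
6   partner      427  Ravi
7       web      616   Wes
8   partner      104  Ravi
9    retail      368   Pia
10      web       30   Wes
11   retail      832   Max
12      web      163  Ravi
pivot: rows=rep, cols=channel, min(revenue):
channel  partner  retail  web
rep                          
Jon            0     312    0
Max          886     832    0
Pia            0     368    0
Ravi         104       0  163
Wes          132       0   30
filter rows where partner < 132:
channel  partner  retail  web
rep                          
Jon            0     312    0
Pia            0     368    0
Ravi         104       0  163

3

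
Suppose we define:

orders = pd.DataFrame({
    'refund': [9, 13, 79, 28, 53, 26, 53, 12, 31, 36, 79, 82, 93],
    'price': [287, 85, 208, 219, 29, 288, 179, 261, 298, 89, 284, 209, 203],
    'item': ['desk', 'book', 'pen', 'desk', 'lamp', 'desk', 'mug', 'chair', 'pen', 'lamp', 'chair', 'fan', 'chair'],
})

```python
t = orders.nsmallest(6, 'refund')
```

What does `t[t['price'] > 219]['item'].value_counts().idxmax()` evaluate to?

desk

take 6 rows with smallest refund:
   refund  price   item
0       9    287   desk
7      12    261  chair
1      13     85   book
5      26    288   desk
3      28    219   desk
8      31    298    pen
filter rows where price > 219:
   refund  price   item
0       9    287   desk
7      12    261  chair
5      26    288   desk
8      31    298    pen
value_counts of item:
item
desk     2
chair    1
pen      1
Name: count, dtype: int64
The label with the largest value is desk.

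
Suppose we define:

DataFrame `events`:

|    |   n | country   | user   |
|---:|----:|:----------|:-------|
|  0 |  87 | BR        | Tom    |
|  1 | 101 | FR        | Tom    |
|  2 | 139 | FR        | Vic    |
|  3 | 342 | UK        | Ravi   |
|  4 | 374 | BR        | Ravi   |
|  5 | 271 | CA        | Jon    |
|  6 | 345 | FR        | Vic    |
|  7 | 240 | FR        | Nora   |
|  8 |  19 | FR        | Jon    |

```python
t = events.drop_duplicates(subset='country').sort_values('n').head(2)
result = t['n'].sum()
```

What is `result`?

188

drop duplicate country (keep=first):
     n country  user
0   87      BR   Tom
1  101      FR   Tom
3  342      UK  Ravi
5  271      CA   Jon
sort by n:
     n country  user
0   87      BR   Tom
1  101      FR   Tom
5  271      CA   Jon
3  342      UK  Ravi
take first 2 rows:
     n country user
0   87      BR  Tom
1  101      FR  Tom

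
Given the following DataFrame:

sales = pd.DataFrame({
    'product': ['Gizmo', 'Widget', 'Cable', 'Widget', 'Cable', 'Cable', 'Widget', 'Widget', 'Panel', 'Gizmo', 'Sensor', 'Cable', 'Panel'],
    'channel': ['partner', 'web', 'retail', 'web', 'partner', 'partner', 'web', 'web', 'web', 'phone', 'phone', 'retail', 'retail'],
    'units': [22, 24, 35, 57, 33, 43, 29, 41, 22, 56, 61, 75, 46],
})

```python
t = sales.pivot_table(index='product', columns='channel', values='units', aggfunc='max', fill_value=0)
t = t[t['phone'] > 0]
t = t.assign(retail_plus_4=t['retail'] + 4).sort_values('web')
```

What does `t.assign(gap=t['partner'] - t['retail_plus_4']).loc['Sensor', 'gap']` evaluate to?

pivot: rows=product, cols=channel, max(units):
channel  partner  phone  retail  web
product                             
Cable         43      0      75    0
Gizmo         22     56       0    0
Panel          0      0      46   22
Sensor         0     61       0    0
Widget         0      0       0   57
filter rows where phone > 0:
channel  partner  phone  retail  web
product                             
Gizmo         22     56       0    0
Sensor         0     61       0    0
add column retail_plus_4 = t['retail'] + 4:
channel  partner  phone  retail  web  retail_plus_4
product                                            
Gizmo         22     56       0    0              4
Sensor         0     61       0    0              4
sort by web:
channel  partner  phone  retail  web  retail_plus_4
product                                            
Gizmo         22     56       0    0              4
Sensor         0     61       0    0              4
add column gap = t['partner'] - t['retail_plus_4']:
channel  partner  phone  retail  web  retail_plus_4  gap
product                                                 
Gizmo         22     56       0    0              4   18
Sensor         0     61       0    0              4   -4
Hence -4.

-4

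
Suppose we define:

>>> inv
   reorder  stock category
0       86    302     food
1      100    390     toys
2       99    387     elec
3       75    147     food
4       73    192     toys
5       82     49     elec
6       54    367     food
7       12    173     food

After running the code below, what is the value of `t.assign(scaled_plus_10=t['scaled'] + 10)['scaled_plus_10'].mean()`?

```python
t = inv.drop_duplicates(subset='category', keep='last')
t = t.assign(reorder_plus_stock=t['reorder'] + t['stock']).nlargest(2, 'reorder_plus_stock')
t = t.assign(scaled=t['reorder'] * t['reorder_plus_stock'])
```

10792.5

drop duplicate category (keep=last):
   reorder  stock category
4       73    192     toys
5       82     49     elec
7       12    173     food
add column reorder_plus_stock = t['reorder'] + t['stock']:
   reorder  stock category  reorder_plus_stock
4       73    192     toys                 265
5       82     49     elec                 131
7       12    173     food                 185
take 2 rows with largest reorder_plus_stock:
   reorder  stock category  reorder_plus_stock
4       73    192     toys                 265
7       12    173     food                 185
add column scaled = t['reorder'] * t['reorder_plus_stock']:
   reorder  stock category  reorder_plus_stock  scaled
4       73    192     toys                 265   19345
7       12    173     food                 185    2220
add column scaled_plus_10 = t['scaled'] + 10:
   reorder  stock category  reorder_plus_stock  scaled  scaled_plus_10
4       73    192     toys                 265   19345           19355
7       12    173     food                 185    2220            2230
The mean of column 'scaled_plus_10' is 10792.5.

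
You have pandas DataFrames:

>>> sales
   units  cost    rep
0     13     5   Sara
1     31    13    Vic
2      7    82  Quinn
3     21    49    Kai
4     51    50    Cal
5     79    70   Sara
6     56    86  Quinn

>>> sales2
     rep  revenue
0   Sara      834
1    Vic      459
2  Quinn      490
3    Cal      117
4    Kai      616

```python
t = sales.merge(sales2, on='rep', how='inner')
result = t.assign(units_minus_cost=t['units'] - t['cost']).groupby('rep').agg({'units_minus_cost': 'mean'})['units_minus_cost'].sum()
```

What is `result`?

merge on 'rep' (how='inner') → 7 rows:
   units  cost    rep  revenue
0     13     5   Sara      834
1     31    13    Vic      459
2      7    82  Quinn      490
3     21    49    Kai      616
4     51    50    Cal      117
5     79    70   Sara      834
6     56    86  Quinn      490
add column units_minus_cost = t['units'] - t['cost']:
   units  cost    rep  revenue  units_minus_cost
0     13     5   Sara      834                 8
1     31    13    Vic      459                18
2      7    82  Quinn      490               -75
3     21    49    Kai      616               -28
4     51    50    Cal      117                 1
5     79    70   Sara      834                 9
6     56    86  Quinn      490               -30
group by rep, mean of units_minus_cost:
       units_minus_cost
rep                    
Cal                 1.0
Kai               -28.0
Quinn             -52.5
Sara                8.5
Vic                18.0
Then the sum of column 'units_minus_cost': -53.0

-53.0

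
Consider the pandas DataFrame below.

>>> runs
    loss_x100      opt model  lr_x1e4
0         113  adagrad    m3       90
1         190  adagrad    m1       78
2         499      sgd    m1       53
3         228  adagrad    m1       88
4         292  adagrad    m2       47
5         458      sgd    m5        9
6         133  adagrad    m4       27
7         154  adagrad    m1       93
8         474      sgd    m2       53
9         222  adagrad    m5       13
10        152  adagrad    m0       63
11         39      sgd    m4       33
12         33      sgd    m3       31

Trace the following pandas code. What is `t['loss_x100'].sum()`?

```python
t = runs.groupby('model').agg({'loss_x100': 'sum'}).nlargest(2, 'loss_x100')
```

1837

group by model, sum of loss_x100:
       loss_x100
model           
m0           152
m1          1071
m2           766
m3           146
m4           172
m5           680
take 2 rows with largest loss_x100:
       loss_x100
model           
m1          1071
m2           766
The sum of column 'loss_x100' is 1837.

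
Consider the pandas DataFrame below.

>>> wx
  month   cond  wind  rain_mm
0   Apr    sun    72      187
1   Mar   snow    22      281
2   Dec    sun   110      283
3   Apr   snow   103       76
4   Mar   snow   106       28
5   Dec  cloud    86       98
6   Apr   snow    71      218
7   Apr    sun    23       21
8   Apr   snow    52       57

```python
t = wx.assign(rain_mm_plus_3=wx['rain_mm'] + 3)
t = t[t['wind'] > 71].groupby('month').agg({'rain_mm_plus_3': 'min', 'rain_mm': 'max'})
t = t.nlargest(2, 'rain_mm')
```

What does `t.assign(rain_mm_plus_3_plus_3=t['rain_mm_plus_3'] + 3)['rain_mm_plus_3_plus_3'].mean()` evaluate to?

93.0

add column rain_mm_plus_3 = wx['rain_mm'] + 3:
  month   cond  wind  rain_mm  rain_mm_plus_3
0   Apr    sun    72      187             190
1   Mar   snow    22      281             284
2   Dec    sun   110      283             286
3   Apr   snow   103       76              79
4   Mar   snow   106       28              31
5   Dec  cloud    86       98             101
6   Apr   snow    71      218             221
7   Apr    sun    23       21              24
8   Apr   snow    52       57              60
filter rows where wind > 71:
  month   cond  wind  rain_mm  rain_mm_plus_3
0   Apr    sun    72      187             190
2   Dec    sun   110      283             286
3   Apr   snow   103       76              79
4   Mar   snow   106       28              31
5   Dec  cloud    86       98             101
group by month: min(rain_mm_plus_3), max(rain_mm):
       rain_mm_plus_3  rain_mm
month                         
Apr                79      187
Dec               101      283
Mar                31       28
take 2 rows with largest rain_mm:
       rain_mm_plus_3  rain_mm
month                         
Dec               101      283
Apr                79      187
add column rain_mm_plus_3_plus_3 = t['rain_mm_plus_3'] + 3:
       rain_mm_plus_3  rain_mm  rain_mm_plus_3_plus_3
month                                                
Dec               101      283                    104
Apr                79      187                     82
mean of column 'rain_mm_plus_3_plus_3' → 93.0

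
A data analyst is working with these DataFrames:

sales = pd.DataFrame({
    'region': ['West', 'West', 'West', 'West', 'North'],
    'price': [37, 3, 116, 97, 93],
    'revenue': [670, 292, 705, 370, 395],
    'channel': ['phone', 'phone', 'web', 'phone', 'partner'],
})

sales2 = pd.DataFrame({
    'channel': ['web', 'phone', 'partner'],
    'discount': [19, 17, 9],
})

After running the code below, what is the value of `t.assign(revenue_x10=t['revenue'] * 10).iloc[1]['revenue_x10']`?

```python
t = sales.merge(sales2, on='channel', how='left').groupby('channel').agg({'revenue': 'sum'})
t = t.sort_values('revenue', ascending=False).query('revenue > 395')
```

7050

merge on 'channel' (how='left') → 5 rows:
  region  price  revenue  channel  discount
0   West     37      670    phone        17
1   West      3      292    phone        17
2   West    116      705      web        19
3   West     97      370    phone        17
4  North     93      395  partner         9
group by channel, sum of revenue:
         revenue
channel         
partner      395
phone       1332
web          705
sort by revenue descending:
         revenue
channel         
phone       1332
web          705
partner      395
filter rows where revenue > 395:
         revenue
channel         
phone       1332
web          705
add column revenue_x10 = t['revenue'] * 10:
         revenue  revenue_x10
channel                      
phone       1332        13320
web          705         7050
value at position 1, column 'revenue_x10' → 7050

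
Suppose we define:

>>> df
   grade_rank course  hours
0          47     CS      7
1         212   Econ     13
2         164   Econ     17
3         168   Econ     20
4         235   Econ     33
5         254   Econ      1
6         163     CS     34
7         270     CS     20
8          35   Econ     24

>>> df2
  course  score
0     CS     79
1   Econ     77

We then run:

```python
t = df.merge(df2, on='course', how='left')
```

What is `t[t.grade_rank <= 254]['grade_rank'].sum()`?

1278

merge on 'course' (how='left') → 9 rows:
   grade_rank course  hours  score
0          47     CS      7     79
1         212   Econ     13     77
2         164   Econ     17     77
3         168   Econ     20     77
4         235   Econ     33     77
5         254   Econ      1     77
6         163     CS     34     79
7         270     CS     20     79
8          35   Econ     24     77
filter rows where grade_rank <= 254:
   grade_rank course  hours  score
0          47     CS      7     79
1         212   Econ     13     77
2         164   Econ     17     77
3         168   Econ     20     77
4         235   Econ     33     77
5         254   Econ      1     77
6         163     CS     34     79
8          35   Econ     24     77
sum of column 'grade_rank' → 1278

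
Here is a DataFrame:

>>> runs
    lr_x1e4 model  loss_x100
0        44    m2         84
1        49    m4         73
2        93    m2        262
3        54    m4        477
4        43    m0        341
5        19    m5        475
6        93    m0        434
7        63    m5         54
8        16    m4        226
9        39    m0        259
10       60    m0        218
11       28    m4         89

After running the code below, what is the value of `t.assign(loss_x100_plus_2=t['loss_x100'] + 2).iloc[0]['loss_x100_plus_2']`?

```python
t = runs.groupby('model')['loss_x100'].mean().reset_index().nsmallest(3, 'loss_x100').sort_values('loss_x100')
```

175.0

group by model, mean of loss_x100:
model
m0    313.00
m2    173.00
m4    216.25
m5    264.50
Name: loss_x100, dtype: float64
reset_index():
  model  loss_x100
0    m0     313.00
1    m2     173.00
2    m4     216.25
3    m5     264.50
take 3 rows with smallest loss_x100:
  model  loss_x100
1    m2     173.00
2    m4     216.25
3    m5     264.50
sort by loss_x100:
  model  loss_x100
1    m2     173.00
2    m4     216.25
3    m5     264.50
add column loss_x100_plus_2 = t['loss_x100'] + 2:
  model  loss_x100  loss_x100_plus_2
1    m2     173.00            175.00
2    m4     216.25            218.25
3    m5     264.50            266.50
Then the value at position 0, column 'loss_x100_plus_2': 175.0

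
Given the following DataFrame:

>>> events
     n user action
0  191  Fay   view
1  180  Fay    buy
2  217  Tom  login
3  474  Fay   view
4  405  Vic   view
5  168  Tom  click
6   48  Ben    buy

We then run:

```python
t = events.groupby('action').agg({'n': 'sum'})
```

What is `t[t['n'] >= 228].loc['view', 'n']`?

1070

group by action, sum of n:
           n
action      
buy      228
click    168
login    217
view    1070
filter rows where n >= 228:
           n
action      
buy      228
view    1070
So loc['view', 'n'] = 1070.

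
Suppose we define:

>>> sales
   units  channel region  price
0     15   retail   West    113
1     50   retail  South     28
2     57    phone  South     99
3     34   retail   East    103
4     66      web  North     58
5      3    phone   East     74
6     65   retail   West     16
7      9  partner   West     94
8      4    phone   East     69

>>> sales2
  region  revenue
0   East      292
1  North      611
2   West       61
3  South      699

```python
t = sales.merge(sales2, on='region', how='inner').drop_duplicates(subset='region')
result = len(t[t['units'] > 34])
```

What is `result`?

merge on 'region' (how='inner') → 9 rows:
   units  channel region  price  revenue
0     15   retail   West    113       61
1     50   retail  South     28      699
2     57    phone  South     99      699
3     34   retail   East    103      292
4     66      web  North     58      611
5      3    phone   East     74      292
6     65   retail   West     16       61
7      9  partner   West     94       61
8      4    phone   East     69      292
drop duplicate region (keep=first):
   units channel region  price  revenue
0     15  retail   West    113       61
1     50  retail  South     28      699
3     34  retail   East    103      292
4     66     web  North     58      611
filter rows where units > 34:
   units channel region  price  revenue
1     50  retail  South     28      699
4     66     web  North     58      611
Reading off the number of rows, we get 2.

2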